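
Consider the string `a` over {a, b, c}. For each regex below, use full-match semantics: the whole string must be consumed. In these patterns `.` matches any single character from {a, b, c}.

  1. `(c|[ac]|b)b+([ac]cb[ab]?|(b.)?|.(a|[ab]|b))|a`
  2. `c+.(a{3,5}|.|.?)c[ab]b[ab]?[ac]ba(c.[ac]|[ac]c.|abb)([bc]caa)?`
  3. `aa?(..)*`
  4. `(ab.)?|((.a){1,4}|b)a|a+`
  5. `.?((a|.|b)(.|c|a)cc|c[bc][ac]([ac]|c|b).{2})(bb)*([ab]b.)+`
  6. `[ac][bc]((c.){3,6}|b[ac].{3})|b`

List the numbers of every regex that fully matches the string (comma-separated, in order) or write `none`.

1 → match
2 → no match — must start with `c`
3 → match
4 → match
5 → no match
6 → no match

1, 3, 4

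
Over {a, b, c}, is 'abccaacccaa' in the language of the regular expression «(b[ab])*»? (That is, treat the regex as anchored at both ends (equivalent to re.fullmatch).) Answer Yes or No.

No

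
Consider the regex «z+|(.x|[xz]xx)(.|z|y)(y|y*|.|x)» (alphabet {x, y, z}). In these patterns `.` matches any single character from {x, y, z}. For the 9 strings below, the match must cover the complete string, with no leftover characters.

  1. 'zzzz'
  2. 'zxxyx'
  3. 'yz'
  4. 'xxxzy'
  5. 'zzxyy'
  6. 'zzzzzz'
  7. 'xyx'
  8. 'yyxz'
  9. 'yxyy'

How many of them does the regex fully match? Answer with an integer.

1 → match
2 → match
3 → no match
4 → match
5 → no match
6 → match
7 → no match
8 → no match
9 → match
Total matched: 5

5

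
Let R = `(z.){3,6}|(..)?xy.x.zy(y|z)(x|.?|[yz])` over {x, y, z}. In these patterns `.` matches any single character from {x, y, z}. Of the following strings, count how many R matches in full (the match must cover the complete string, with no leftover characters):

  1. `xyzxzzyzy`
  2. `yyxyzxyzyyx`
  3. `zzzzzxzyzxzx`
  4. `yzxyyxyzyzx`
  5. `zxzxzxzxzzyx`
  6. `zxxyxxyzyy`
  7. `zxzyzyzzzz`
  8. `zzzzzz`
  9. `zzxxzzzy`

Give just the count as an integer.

1 → match
2 → match
3 → match
4 → match
5 → no match
6 → match
7 → match
8 → match
9 → no match
Total matched: 7

7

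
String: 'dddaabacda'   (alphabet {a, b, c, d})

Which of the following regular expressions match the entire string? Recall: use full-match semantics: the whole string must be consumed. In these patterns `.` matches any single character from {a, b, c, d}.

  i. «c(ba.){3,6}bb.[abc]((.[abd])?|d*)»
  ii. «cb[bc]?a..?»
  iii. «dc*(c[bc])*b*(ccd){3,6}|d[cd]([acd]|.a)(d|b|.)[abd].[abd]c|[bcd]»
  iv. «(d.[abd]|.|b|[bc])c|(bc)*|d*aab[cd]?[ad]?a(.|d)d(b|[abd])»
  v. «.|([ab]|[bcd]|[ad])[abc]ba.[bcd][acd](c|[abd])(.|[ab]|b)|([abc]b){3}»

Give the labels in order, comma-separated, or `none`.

iv

i → no match — must start with 'cba'
ii → no match — must start with 'cb'
iii → no match
iv → match
v → no match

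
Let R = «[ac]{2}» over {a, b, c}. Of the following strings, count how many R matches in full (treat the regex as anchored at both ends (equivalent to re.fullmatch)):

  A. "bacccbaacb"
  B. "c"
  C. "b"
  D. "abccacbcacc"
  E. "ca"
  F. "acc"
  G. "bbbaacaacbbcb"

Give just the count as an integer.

A → no match
B → no match
C → no match
D → no match
E → match
F → no match
G → no match
Total matched: 1

1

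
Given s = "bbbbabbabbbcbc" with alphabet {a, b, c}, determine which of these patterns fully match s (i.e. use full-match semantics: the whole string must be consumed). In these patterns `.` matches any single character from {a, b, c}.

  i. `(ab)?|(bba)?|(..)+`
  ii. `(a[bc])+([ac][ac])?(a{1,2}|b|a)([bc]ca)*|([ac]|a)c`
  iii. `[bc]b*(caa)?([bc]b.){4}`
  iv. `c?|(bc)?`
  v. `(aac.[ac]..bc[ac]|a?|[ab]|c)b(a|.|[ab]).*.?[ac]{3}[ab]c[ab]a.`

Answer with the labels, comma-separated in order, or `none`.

i → match
ii → no match
iii → match
iv → no match
v → no match

i, iii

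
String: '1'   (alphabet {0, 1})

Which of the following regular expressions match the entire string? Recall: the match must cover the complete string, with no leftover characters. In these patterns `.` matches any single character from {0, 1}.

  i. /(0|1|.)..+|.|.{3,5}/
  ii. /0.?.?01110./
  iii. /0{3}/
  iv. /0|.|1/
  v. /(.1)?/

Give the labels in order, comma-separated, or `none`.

i → match
ii → no match — must start with '0'
iii → no match — must start with '0'
iv → match
v → no match

i, iv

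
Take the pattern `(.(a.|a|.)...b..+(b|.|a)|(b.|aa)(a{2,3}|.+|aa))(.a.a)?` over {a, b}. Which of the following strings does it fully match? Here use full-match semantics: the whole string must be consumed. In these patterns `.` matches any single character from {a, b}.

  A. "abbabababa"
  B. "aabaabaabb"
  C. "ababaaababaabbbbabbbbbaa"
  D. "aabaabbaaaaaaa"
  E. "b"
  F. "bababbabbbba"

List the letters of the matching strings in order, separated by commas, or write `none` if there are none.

A → no match
B → match
C → no match
D → match
E → no match
F → match

B, D, F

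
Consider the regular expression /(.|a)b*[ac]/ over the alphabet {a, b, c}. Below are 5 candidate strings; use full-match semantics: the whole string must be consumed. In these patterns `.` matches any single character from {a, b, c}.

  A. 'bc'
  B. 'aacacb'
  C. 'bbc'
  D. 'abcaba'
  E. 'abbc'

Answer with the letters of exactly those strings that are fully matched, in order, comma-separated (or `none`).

A, C, E

A. 'bc' → match
B. 'aacacb' → no match
C. 'bbc' → match
D. 'abcaba' → no match
E. 'abbc' → match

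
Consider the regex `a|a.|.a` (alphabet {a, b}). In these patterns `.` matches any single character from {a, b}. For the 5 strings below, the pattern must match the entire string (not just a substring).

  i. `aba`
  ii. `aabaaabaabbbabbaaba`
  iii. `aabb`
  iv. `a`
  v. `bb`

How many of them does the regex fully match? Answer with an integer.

i → no match
ii → no match
iii → no match
iv → match
v → no match
Total matched: 1

1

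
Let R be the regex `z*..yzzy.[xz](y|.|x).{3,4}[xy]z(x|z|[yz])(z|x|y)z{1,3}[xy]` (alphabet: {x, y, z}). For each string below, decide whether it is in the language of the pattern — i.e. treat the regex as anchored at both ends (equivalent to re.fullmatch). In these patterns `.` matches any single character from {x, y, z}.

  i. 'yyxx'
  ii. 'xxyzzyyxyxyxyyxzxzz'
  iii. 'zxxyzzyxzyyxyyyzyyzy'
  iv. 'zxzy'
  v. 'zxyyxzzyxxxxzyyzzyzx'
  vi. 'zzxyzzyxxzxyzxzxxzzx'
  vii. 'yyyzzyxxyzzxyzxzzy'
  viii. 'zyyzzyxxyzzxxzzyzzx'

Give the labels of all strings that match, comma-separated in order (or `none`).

iii, vi, vii, viii

i → no match
ii → no match
iii → match
iv → no match
v → no match
vi → match
vii → match
viii → match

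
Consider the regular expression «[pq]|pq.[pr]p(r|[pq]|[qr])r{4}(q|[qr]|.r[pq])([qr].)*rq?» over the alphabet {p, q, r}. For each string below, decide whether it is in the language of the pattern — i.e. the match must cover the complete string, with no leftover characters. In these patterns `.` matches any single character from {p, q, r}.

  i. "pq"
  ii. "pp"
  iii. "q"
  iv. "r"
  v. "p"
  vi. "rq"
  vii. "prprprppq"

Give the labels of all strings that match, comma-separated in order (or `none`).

i → no match
ii → no match
iii → match
iv → no match
v → match
vi → no match
vii → no match

iii, v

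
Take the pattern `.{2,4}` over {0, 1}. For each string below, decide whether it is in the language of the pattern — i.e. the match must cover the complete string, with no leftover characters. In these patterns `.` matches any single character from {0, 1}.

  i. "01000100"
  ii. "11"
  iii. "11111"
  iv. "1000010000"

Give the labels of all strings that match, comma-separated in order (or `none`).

ii

i → no match
ii → match
iii → no match
iv → no match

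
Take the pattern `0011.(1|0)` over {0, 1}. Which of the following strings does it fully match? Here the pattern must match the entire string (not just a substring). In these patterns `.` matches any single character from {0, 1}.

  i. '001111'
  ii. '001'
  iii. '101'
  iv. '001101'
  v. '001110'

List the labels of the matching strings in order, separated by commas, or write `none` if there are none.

i → match
ii → no match — must start with '0011'
iii → no match — must start with '0011'
iv → match
v → match

i, iv, v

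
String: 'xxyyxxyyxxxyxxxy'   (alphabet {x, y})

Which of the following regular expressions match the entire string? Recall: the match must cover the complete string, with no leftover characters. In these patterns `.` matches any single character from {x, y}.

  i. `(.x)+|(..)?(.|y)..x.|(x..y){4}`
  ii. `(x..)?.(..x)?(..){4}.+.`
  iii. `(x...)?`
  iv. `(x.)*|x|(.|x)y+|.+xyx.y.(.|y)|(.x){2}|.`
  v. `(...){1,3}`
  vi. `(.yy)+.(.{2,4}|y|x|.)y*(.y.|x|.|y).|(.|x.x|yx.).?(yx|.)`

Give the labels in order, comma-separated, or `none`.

i → match
ii → match
iii → no match
iv → no match
v → no match
vi → no match

i, ii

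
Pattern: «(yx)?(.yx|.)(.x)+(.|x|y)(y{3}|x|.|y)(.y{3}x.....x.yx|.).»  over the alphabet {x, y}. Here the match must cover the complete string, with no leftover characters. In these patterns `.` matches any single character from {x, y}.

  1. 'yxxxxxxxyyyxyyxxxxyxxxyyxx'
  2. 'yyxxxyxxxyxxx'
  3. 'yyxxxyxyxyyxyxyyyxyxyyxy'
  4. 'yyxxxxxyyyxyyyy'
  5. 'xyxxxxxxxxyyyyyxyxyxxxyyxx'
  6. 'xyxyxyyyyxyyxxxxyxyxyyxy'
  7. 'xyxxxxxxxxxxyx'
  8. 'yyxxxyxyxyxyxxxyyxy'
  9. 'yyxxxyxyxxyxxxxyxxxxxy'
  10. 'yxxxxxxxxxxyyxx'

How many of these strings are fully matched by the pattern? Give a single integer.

1 → no match
2 → match
3 → no match
4 → no match
5 → match
6 → no match
7 → no match
8 → match
9 → no match
10 → match
Total matched: 4

4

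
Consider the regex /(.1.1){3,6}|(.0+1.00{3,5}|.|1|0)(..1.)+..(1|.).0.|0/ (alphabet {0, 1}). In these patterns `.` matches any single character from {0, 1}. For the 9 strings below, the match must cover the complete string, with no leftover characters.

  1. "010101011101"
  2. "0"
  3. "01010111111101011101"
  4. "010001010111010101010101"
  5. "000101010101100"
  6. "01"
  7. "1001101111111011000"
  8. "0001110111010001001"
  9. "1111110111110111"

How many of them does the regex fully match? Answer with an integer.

7

1 → match
2 → match
3 → match
4 → no match
5 → match
6 → no match
7 → match
8 → match
9 → match
Total matched: 7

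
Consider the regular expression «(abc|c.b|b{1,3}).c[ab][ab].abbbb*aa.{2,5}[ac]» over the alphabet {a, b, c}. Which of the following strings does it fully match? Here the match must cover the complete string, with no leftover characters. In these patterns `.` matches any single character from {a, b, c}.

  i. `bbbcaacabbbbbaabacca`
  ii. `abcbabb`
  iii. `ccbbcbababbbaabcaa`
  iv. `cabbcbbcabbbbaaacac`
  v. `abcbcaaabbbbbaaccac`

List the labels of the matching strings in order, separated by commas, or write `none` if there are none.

i, iii, iv

i → match
ii → no match
iii → match
iv → match
v → no match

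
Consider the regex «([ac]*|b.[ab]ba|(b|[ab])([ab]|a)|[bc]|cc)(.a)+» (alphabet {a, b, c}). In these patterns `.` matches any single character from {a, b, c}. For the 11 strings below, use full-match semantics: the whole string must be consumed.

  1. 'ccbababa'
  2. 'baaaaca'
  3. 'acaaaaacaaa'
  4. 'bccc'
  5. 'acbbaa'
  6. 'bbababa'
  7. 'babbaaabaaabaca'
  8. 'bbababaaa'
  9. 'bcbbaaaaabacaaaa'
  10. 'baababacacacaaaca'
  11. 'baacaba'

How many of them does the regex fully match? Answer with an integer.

1 → match
2 → match
3 → match
4 → no match — must end with 'a'
5 → no match
6 → match
7 → match
8 → match
9 → no match
10 → match
11 → match
Total matched: 8

8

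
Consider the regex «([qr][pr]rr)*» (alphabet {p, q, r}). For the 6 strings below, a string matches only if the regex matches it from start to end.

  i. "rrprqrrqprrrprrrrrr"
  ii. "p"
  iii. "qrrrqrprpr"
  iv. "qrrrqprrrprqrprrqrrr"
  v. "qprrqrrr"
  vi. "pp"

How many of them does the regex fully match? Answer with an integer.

i → no match
ii. "p" → no match
iii. "qrrrqrprpr" → no match
iv → no match
v. "qprrqrrr" → match
vi. "pp" → no match
Total matched: 1

1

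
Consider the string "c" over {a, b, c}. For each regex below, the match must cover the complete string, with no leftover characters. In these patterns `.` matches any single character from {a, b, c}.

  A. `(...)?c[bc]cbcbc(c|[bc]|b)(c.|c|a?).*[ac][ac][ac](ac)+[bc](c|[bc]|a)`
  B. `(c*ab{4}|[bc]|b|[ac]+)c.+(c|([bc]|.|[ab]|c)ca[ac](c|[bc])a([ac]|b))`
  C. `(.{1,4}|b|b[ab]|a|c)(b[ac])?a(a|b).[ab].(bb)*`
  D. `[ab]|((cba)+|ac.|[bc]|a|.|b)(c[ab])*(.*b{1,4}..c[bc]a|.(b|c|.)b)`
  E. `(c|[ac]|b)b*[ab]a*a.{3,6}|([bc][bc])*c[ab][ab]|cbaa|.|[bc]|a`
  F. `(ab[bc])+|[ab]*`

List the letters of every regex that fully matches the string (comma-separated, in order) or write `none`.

A → no match
B → no match
C → no match
D → no match
E → match
F → no match

E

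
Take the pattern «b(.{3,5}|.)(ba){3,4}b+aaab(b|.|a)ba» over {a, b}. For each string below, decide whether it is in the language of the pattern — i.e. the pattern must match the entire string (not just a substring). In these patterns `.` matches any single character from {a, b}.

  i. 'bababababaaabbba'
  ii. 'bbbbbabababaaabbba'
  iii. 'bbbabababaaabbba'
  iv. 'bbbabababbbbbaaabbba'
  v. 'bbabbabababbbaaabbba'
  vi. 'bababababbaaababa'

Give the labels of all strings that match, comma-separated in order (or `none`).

i → match
ii → match
iii → match
iv → match
v → match
vi → match

i, ii, iii, iv, v, vi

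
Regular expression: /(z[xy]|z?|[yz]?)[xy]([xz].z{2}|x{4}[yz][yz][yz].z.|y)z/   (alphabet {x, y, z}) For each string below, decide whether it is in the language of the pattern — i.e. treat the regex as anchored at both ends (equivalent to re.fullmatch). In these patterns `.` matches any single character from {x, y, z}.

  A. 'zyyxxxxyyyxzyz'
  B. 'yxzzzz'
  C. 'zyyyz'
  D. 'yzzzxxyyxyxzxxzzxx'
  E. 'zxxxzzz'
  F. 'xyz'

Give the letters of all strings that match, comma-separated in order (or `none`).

A, B, C, E, F

A → match
B. 'yxzzzz' → match
C. 'zyyyz' → match
D → no match — must end with 'z'
E. 'zxxxzzz' → match
F. 'xyz' → match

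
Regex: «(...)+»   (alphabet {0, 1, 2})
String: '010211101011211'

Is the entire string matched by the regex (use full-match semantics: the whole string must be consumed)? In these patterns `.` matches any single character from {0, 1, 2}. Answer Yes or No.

Yes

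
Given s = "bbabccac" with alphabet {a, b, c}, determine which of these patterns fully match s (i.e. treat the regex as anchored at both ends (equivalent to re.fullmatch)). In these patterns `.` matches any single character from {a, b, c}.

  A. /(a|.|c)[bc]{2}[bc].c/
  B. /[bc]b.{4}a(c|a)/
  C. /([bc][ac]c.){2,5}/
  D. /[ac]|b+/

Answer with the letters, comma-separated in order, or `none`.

B

A → no match
B → match
C → no match
D → no match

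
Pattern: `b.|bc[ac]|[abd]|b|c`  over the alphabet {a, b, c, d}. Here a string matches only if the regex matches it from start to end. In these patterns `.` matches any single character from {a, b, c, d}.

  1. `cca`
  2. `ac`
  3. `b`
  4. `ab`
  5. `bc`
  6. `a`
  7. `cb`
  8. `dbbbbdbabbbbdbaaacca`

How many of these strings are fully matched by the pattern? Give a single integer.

3

1 → no match
2 → no match
3 → match
4 → no match
5 → match
6 → match
7 → no match
8 → no match
Total matched: 3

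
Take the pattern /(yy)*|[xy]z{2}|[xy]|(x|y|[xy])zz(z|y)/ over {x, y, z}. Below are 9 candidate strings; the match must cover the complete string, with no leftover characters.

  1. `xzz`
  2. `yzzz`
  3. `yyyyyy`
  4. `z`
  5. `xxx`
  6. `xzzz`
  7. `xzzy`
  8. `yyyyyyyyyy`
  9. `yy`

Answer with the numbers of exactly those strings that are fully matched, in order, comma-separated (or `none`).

1. `xzz` → match
2. `yzzz` → match
3. `yyyyyy` → match
4. `z` → no match
5. `xxx` → no match
6. `xzzz` → match
7. `xzzy` → match
8. `yyyyyyyyyy` → match
9. `yy` → match

1, 2, 3, 6, 7, 8, 9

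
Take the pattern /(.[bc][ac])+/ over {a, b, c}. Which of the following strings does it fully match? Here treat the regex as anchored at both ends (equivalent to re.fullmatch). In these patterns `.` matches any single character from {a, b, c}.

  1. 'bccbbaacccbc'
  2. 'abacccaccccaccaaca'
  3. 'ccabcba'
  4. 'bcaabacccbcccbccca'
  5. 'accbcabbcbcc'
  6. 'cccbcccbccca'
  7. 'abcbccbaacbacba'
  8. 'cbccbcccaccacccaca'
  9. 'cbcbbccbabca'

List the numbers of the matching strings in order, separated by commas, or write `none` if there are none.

1 → match
2 → match
3 → no match
4 → match
5 → match
6 → match
7 → no match
8 → match
9 → match

1, 2, 4, 5, 6, 8, 9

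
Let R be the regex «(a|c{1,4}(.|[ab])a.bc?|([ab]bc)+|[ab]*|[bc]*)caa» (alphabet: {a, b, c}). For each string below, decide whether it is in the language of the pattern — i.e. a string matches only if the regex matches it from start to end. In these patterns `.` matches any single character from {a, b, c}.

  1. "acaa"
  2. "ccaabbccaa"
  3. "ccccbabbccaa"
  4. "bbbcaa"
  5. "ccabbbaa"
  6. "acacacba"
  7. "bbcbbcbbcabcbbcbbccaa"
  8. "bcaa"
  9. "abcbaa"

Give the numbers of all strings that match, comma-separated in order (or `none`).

1 → match
2 → match
3 → match
4 → match
5 → no match — must end with "caa"
6 → no match — must end with "caa"
7 → match
8 → match
9 → no match — must end with "caa"

1, 2, 3, 4, 7, 8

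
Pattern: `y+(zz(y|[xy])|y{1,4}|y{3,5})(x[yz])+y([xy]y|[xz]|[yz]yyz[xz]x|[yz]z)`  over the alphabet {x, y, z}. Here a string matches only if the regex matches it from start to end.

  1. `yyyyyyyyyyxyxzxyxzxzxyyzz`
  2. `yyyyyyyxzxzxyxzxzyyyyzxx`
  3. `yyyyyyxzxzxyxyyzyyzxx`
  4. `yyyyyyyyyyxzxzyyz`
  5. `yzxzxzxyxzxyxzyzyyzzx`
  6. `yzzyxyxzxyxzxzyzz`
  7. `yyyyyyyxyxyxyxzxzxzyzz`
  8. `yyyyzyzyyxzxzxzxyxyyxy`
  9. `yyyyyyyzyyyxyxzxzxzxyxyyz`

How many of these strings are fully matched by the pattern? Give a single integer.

6

1 → match
2 → match
3 → match
4 → match
5 → no match
6 → match
7 → match
8 → no match
9 → no match
Total matched: 6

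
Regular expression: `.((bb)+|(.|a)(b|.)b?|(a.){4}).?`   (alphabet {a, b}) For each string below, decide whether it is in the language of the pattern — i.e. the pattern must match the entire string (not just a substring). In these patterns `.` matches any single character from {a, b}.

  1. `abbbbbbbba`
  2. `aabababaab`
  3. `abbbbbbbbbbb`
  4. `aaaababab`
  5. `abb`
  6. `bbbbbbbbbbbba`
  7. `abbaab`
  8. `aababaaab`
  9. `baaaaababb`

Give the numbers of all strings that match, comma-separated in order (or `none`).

1 → match
2 → match
3 → match
4 → match
5 → match
6 → no match
7 → no match
8 → match
9 → match

1, 2, 3, 4, 5, 8, 9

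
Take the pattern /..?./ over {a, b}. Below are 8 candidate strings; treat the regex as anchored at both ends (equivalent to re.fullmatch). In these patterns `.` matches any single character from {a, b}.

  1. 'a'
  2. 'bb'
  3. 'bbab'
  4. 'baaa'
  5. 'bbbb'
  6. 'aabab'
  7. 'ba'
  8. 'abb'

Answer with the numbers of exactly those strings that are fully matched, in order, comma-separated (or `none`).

1 → no match
2 → match
3 → no match
4 → no match
5 → no match
6 → no match
7 → match
8 → match

2, 7, 8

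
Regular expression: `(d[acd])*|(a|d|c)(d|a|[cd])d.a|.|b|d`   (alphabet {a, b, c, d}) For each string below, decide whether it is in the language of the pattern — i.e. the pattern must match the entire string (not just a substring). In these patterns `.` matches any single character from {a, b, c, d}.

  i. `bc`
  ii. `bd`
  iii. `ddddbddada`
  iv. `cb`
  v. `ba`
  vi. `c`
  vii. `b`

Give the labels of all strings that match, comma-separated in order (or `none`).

i. `bc` → no match
ii. `bd` → no match
iii. `ddddbddada` → no match
iv. `cb` → no match
v. `ba` → no match
vi. `c` → match
vii. `b` → match

vi, vii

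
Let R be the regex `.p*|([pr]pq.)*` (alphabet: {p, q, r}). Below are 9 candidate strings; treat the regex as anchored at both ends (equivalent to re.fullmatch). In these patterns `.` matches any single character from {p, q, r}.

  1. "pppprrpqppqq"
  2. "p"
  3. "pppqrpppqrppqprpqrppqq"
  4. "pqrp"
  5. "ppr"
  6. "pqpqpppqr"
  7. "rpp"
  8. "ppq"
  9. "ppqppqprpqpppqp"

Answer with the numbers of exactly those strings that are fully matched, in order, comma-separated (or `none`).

1 → no match
2 → match
3 → no match
4 → no match
5 → no match
6 → no match
7 → match
8 → no match
9 → no match

2, 7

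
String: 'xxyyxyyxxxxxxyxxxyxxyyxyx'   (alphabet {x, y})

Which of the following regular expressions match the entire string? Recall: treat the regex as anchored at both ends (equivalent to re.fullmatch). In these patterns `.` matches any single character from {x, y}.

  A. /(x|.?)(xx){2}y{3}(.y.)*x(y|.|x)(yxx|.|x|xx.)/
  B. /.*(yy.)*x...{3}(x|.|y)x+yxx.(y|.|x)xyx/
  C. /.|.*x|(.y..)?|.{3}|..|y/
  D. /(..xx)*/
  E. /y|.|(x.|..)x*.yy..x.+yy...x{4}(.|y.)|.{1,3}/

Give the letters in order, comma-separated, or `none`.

B, C

A → no match
B → match
C → match
D → no match
E → no match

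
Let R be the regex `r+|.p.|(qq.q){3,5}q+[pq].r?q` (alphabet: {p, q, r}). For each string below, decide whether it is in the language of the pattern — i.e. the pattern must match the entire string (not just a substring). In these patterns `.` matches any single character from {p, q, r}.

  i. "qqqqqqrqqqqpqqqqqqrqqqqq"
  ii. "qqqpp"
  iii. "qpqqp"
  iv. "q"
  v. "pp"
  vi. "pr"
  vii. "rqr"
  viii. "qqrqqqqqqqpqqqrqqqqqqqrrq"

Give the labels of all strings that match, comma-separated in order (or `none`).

viii

i → no match
ii. "qqqpp" → no match
iii. "qpqqp" → no match
iv. "q" → no match
v. "pp" → no match
vi. "pr" → no match
vii. "rqr" → no match
viii → match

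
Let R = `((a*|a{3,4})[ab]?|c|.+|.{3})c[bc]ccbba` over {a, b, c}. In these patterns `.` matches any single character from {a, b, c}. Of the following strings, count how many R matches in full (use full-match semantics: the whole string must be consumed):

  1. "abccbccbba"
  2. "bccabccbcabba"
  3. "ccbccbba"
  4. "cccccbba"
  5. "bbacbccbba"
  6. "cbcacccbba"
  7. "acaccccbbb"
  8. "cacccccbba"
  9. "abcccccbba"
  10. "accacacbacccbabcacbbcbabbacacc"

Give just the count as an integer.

1. "abccbccbba" → match
2 → no match — must end with "ccbba"
3. "ccbccbba" → match
4. "cccccbba" → match
5. "bbacbccbba" → match
6. "cbcacccbba" → no match
7. "acaccccbbb" → no match — must end with "ccbba"
8. "cacccccbba" → match
9. "abcccccbba" → match
10 → no match — must end with "ccbba"
Total matched: 6

6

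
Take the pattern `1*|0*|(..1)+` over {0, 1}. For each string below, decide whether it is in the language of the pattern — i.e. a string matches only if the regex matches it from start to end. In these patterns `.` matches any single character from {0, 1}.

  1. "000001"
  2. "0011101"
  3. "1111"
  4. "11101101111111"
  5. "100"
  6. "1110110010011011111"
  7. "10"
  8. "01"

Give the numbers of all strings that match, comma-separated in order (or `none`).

1 → no match
2 → no match
3 → match
4 → no match
5 → no match
6 → no match
7 → no match
8 → no match

3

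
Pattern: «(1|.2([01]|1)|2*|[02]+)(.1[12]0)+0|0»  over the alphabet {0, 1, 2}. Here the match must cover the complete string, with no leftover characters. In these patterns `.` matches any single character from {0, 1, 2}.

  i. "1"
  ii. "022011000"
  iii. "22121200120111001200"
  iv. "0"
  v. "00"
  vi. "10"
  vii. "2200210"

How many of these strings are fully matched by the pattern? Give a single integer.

2

i. "1" → no match
ii. "022011000" → no match
iii → match
iv. "0" → match
v. "00" → no match
vi. "10" → no match
vii. "2200210" → no match
Total matched: 2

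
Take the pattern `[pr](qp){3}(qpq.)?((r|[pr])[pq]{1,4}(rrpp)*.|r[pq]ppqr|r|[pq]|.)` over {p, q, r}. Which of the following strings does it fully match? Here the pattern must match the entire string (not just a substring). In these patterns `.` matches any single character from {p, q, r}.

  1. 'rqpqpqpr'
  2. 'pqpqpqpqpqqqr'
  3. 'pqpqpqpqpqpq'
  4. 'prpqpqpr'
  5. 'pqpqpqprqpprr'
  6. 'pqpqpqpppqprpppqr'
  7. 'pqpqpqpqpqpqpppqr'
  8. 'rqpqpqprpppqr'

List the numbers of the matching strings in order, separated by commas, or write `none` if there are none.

1, 3, 8

1 → match
2 → no match
3 → match
4 → no match
5 → no match
6 → no match
7 → no match
8 → match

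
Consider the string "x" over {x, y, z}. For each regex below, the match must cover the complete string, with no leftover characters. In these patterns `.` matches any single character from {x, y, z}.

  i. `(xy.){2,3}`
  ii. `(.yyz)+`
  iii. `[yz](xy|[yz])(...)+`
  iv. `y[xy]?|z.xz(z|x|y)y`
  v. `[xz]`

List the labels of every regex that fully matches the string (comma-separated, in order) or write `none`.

i → no match — must start with "xy"
ii → no match — must end with "yyz"
iii → no match
iv → no match
v → match

v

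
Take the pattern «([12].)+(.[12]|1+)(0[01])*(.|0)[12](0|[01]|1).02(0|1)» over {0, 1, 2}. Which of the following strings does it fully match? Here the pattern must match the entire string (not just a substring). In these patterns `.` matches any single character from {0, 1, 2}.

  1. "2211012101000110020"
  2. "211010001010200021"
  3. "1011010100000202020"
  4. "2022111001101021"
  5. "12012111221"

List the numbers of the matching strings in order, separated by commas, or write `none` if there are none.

2, 3, 4

1 → no match
2 → match
3 → match
4 → match
5 → no match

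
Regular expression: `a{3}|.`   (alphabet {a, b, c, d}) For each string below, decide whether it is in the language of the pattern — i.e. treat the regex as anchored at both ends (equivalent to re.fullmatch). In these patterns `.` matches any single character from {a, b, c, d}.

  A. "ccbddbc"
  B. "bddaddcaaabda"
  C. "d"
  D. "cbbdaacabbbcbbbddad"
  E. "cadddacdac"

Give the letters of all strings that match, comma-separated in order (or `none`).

C

A → no match
B → no match
C → match
D → no match
E → no match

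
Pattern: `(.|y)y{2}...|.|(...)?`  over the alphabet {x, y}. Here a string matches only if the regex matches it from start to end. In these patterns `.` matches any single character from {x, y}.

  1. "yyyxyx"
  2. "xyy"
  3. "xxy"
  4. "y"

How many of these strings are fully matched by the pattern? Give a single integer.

1 → match
2 → match
3 → match
4 → match
Total matched: 4

4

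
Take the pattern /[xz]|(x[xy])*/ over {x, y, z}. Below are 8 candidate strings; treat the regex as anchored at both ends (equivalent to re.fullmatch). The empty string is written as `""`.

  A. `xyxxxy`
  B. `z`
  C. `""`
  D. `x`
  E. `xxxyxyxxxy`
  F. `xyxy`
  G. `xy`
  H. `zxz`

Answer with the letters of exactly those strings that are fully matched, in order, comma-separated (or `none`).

A. `xyxxxy` → match
B. `z` → match
C. `""` → match
D. `x` → match
E. `xxxyxyxxxy` → match
F. `xyxy` → match
G. `xy` → match
H. `zxz` → no match

A, B, C, D, E, F, G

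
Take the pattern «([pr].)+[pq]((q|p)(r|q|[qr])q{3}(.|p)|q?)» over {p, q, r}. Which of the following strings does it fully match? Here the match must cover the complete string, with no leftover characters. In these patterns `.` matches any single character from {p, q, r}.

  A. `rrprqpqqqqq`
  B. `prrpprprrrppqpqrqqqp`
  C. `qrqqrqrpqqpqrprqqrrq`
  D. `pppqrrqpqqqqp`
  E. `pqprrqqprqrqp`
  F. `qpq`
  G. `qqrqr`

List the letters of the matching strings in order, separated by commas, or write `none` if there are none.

A. `rrprqpqqqqq` → match
B → no match
C → no match
D → match
E → no match
F. `qpq` → no match
G. `qqrqr` → no match

A, D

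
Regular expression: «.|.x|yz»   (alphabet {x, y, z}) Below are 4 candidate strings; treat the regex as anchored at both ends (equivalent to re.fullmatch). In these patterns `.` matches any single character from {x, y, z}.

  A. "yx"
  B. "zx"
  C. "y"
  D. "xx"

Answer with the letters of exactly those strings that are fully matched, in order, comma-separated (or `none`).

A, B, C, D

A → match
B → match
C → match
D → match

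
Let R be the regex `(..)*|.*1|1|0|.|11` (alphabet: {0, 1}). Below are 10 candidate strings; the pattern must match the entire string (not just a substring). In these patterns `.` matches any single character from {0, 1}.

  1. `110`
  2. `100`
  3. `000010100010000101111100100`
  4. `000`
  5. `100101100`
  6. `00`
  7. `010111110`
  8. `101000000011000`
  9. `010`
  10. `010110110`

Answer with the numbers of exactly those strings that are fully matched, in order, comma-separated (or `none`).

1 → no match
2 → no match
3 → no match
4 → no match
5 → no match
6 → match
7 → no match
8 → no match
9 → no match
10 → no match

6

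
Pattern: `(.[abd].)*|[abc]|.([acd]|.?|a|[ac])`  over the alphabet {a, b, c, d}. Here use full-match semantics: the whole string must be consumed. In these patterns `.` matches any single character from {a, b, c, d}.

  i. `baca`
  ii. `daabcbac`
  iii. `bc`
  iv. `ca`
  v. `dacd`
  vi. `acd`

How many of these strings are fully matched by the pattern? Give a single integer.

i → no match
ii → no match
iii → match
iv → match
v → no match
vi → no match
Total matched: 2

2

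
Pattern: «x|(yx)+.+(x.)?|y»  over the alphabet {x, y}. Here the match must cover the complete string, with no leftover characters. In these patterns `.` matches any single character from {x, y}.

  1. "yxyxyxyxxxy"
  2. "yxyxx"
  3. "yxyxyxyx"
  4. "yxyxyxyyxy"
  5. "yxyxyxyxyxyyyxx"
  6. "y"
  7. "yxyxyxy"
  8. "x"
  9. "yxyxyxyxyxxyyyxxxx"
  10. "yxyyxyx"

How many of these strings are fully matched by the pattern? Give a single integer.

10

1 → match
2 → match
3 → match
4 → match
5 → match
6 → match
7 → match
8 → match
9 → match
10 → match
Total matched: 10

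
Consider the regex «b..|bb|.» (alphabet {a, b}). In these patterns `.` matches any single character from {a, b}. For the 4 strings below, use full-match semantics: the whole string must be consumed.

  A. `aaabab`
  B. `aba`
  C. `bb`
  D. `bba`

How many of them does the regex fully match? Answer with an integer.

2

A → no match
B → no match
C → match
D → match
Total matched: 2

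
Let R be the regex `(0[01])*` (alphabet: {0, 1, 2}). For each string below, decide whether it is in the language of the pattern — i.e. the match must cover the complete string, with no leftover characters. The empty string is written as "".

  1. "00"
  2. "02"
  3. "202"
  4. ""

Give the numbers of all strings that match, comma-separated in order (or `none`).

1, 4

1. "00" → match
2. "02" → no match
3. "202" → no match
4. "" → match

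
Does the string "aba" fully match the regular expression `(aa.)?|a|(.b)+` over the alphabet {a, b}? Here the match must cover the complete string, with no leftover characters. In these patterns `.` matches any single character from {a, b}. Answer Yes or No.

No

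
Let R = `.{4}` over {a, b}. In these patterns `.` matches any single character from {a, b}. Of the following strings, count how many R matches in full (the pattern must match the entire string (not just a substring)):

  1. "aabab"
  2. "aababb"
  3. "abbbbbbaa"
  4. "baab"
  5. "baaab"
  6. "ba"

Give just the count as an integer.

1 → no match
2 → no match
3 → no match
4 → match
5 → no match
6 → no match
Total matched: 1

1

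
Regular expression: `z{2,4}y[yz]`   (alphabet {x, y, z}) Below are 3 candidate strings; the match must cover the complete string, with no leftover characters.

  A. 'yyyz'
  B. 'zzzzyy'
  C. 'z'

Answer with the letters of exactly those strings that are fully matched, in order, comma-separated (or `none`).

B

A → no match — must start with 'z'
B → match
C → no match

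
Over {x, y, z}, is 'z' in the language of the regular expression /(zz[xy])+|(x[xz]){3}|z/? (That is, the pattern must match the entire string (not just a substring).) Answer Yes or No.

Yes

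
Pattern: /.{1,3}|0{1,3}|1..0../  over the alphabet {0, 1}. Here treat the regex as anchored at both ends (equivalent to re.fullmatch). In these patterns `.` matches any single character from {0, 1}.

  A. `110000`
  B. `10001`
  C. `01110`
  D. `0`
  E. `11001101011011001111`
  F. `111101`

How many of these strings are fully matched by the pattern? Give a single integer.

2

A. `110000` → match
B. `10001` → no match
C. `01110` → no match
D. `0` → match
E → no match
F. `111101` → no match
Total matched: 2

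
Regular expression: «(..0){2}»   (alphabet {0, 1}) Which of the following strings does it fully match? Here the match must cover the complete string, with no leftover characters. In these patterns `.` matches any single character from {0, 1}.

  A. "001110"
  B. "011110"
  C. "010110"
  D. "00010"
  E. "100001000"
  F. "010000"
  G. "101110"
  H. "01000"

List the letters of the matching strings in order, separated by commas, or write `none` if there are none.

A → no match
B → no match
C → match
D → no match
E → no match
F → match
G → no match
H → no match

C, F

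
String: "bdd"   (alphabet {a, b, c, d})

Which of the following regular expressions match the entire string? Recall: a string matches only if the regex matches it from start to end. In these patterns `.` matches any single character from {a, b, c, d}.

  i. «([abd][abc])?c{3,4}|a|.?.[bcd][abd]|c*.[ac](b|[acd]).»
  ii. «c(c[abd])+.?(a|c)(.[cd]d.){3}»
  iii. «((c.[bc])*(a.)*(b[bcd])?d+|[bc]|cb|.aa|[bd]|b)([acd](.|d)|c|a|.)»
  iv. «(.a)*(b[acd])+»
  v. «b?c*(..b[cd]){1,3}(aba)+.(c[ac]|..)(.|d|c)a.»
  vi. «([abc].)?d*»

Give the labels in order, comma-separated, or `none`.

i, iii, vi

i → match
ii → no match — must start with "cc"
iii → match
iv → no match
v → no match
vi → match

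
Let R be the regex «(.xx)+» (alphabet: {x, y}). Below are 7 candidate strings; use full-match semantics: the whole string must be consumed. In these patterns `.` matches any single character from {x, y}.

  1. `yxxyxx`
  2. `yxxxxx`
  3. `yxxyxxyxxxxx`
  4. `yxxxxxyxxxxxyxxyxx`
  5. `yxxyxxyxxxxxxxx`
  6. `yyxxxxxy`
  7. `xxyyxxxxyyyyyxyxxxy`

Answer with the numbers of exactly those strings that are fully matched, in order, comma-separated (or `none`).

1, 2, 3, 4, 5

1 → match
2 → match
3 → match
4 → match
5 → match
6 → no match — must end with `xx`
7 → no match — must end with `xx`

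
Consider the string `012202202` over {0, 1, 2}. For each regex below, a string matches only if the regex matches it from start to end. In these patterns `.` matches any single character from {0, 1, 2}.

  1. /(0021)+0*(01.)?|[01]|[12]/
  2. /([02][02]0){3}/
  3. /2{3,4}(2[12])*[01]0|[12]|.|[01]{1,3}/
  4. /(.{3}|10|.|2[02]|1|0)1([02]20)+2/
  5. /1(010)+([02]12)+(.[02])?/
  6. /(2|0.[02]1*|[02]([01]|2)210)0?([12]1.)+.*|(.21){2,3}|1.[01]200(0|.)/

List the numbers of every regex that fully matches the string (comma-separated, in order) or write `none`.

1 → no match
2 → no match — must end with `0`
3 → no match
4 → match
5 → no match — must start with `1010`
6 → no match

4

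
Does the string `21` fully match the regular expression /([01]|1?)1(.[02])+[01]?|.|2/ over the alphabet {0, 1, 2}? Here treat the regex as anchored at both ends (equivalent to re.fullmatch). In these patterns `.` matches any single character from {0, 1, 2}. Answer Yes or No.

No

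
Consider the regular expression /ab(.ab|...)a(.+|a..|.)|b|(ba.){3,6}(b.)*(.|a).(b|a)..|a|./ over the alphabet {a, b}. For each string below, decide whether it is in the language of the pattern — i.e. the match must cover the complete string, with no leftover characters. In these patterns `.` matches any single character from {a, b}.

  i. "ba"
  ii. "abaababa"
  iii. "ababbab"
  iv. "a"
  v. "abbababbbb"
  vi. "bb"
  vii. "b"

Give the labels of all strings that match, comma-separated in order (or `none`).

ii, iii, iv, v, vii

i → no match
ii → match
iii → match
iv → match
v → match
vi → no match
vii → match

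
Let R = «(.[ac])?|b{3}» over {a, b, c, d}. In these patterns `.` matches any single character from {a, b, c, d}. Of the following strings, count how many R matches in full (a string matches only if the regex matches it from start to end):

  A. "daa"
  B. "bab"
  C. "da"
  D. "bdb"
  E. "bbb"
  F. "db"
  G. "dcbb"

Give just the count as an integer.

A → no match
B → no match
C → match
D → no match
E → match
F → no match
G → no match
Total matched: 2

2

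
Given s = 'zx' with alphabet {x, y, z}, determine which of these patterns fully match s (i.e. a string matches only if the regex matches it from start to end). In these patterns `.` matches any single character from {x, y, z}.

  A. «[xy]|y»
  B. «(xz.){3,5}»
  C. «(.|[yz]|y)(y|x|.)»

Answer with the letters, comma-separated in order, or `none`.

A → no match
B → no match — must start with 'xz'
C → match

C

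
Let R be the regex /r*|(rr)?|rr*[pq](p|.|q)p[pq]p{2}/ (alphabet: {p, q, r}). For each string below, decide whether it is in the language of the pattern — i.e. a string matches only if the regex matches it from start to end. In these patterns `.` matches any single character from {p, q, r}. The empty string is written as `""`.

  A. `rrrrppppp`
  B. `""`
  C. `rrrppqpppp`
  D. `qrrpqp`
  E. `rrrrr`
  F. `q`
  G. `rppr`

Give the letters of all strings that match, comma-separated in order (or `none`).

A → no match
B → match
C → no match
D → no match
E → match
F → no match
G → no match

B, E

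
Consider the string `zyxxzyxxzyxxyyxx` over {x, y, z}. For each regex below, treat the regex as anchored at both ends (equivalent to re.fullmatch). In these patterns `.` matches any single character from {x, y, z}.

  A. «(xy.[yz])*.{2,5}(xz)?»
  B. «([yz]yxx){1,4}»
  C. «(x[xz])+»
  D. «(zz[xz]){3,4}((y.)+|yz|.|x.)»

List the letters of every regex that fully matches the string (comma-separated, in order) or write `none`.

B

A → no match
B → match
C → no match — must start with `x`
D → no match — must start with `zz`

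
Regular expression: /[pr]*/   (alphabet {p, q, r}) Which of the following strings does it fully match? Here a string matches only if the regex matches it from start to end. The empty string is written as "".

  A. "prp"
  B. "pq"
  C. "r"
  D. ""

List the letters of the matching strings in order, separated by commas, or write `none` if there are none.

A, C, D

A → match
B → no match
C → match
D → match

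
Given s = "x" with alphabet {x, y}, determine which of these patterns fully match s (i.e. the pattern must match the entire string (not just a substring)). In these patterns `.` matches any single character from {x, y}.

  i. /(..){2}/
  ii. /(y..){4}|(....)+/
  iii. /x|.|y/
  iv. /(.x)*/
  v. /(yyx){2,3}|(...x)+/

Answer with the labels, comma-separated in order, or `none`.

i → no match
ii → no match
iii → match
iv → no match
v → no match

iii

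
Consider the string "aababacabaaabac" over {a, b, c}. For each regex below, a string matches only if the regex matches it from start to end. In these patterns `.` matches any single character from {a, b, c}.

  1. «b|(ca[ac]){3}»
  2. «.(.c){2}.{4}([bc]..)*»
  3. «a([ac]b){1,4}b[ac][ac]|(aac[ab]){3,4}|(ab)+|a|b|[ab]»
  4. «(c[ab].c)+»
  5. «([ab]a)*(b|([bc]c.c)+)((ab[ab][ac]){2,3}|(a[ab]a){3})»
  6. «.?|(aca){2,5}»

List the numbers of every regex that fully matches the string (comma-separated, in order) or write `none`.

5

1 → no match
2 → no match
3 → no match
4 → no match — must start with "c"
5 → match
6 → no match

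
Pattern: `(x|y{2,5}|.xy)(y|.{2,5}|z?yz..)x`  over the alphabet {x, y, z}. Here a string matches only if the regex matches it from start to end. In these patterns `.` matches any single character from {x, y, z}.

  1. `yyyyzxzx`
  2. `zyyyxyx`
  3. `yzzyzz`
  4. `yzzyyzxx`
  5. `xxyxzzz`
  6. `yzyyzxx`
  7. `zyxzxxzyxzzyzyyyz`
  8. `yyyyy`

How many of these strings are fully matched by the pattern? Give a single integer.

1

1 → match
2 → no match
3 → no match — must end with `x`
4 → no match
5 → no match — must end with `x`
6 → no match
7 → no match — must end with `x`
8 → no match — must end with `x`
Total matched: 1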